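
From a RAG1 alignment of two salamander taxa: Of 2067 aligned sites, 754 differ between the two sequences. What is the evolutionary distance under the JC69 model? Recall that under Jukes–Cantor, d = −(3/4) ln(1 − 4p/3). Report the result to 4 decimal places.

p = 754/2067 ≈ 0.36478.
d = −(3/4) ln(1 − 4p/3) = −0.75 ln(1 − 0.486373) = −0.75 ln(0.513627)
  = −0.75 × (-0.666258) = 0.499694 substitutions/site.

0.4997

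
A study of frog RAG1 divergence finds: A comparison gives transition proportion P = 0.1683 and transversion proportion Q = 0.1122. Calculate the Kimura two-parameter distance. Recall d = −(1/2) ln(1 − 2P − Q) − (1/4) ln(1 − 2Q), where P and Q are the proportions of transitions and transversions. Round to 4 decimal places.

Under the Kimura two-parameter model, d = −½ ln(1 − 2P − Q) − ¼ ln(1 − 2Q).
1 − 2P − Q = 0.5512, giving −½ ln(0.5512) = 0.297829.
1 − 2Q = 0.7756, giving −¼ ln(0.7756) = 0.063530.
d = 0.297829 + 0.063530 = 0.361359.

0.3614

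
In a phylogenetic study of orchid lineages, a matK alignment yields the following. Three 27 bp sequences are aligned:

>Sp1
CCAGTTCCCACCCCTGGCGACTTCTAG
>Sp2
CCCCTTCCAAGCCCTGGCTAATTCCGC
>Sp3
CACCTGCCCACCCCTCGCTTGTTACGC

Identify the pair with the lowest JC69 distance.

Sp1–Sp2: 9/27 differ, p = 0.333, d = 0.441.
Sp1–Sp3: 12/27 differ, p = 0.444, d = 0.673.
Sp2–Sp3: 8/27 differ, p = 0.296, d = 0.377.
The smallest distance is between Sp2 and Sp3.

Sp2 and Sp3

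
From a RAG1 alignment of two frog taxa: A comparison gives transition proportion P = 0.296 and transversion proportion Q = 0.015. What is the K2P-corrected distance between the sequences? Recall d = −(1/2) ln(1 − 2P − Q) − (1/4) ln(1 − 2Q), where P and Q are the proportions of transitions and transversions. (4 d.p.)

0.4746

Under the Kimura two-parameter model, d = −½ ln(1 − 2P − Q) − ¼ ln(1 − 2Q).
1 − 2P − Q = 0.393, giving −½ ln(0.393) = 0.466973.
1 − 2Q = 0.97, giving −¼ ln(0.97) = 0.007615.
d = 0.466973 + 0.007615 = 0.474588.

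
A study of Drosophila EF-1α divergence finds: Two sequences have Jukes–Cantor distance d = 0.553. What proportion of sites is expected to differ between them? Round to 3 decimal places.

p = (3/4)(1 − e^(−4d/3)) = 0.75 × (1 − e^(-0.737333)) = 0.75 × (1 − 0.478388) = 0.391209.

0.391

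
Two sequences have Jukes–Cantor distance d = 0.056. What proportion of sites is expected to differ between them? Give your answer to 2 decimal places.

0.05

p = (3/4)(1 − e^(−4d/3)) = 0.75 × (1 − e^(-0.074667)) = 0.75 × (1 − 0.928052) = 0.053961.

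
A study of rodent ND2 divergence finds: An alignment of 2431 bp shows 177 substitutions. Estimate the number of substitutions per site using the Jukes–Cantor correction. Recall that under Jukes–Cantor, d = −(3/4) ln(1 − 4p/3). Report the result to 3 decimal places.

p = 177/2431 ≈ 0.07281.
d = −(3/4) ln(1 − 4p/3) = −0.75 ln(1 − 0.09708) = −0.75 ln(0.90292)
  = −0.75 × (-0.102121) = 0.076591 substitutions/site.

0.077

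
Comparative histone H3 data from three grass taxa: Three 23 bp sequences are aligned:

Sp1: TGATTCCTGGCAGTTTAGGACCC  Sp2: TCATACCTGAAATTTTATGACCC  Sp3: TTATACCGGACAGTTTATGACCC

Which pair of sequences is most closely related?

Sp2 and Sp3

Sp1–Sp2: 6/23 differ, p = 0.261, d = 0.321.
Sp1–Sp3: 5/23 differ, p = 0.217, d = 0.257.
Sp2–Sp3: 4/23 differ, p = 0.174, d = 0.198.
The smallest distance is between Sp2 and Sp3.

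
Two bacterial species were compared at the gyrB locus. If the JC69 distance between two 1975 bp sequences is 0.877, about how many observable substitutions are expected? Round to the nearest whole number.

1021

Invert JC69: p = (3/4)(1 − e^(−4d/3)) = 0.75 × (1 − e^(-1.169333)) = 0.75 × (1 − 0.310574) = 0.517070.
Expected differing sites = pL ≈ 0.517070 × 1975 = 1021.21325 ≈ 1021.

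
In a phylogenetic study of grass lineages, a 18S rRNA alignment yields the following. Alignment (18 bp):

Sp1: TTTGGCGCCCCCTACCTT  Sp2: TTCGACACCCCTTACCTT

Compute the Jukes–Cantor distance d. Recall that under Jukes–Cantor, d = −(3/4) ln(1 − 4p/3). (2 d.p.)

The sequences differ at 4 of 18 sites (3, 5, 7, 12), so p = 4/18 ≈ 0.222222.
d = −(3/4) ln(1 − 4p/3) = −0.75 ln(1 − 0.296296) = −0.75 ln(0.703704)
  = −0.75 × (-0.351397) = 0.263548 substitutions/site.

0.26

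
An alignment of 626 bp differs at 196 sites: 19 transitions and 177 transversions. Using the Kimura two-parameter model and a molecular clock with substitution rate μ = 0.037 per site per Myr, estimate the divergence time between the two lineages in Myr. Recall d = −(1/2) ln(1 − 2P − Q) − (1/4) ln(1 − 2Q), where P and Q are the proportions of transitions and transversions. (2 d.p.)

P = 19/626 ≈ 0.030351 and Q = 177/626 ≈ 0.282748.
Under the Kimura two-parameter model, d = −½ ln(1 − 2P − Q) − ¼ ln(1 − 2Q).
1 − 2P − Q = 0.65655, giving −½ ln(0.65655) = 0.210378.
1 − 2Q = 0.434504, giving −¼ ln(0.434504) = 0.208388.
d = 0.210378 + 0.208388 = 0.418766.
Under a molecular clock d = 2μt, so t = d/(2μ) = 0.418766 / (2 × 0.037) = 5.66 Myr.

5.66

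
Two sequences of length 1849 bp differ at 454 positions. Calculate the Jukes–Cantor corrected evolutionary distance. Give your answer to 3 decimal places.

p = 454/1849 ≈ 0.245538.
d = −(3/4) ln(1 − 4p/3) = −0.75 ln(1 − 0.327384) = −0.75 ln(0.672616)
  = −0.75 × (-0.396581) = 0.297436 substitutions/site.

0.297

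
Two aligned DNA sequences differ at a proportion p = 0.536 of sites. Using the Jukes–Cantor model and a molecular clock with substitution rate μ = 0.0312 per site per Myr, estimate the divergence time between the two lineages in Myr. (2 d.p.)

15.07

d = −(3/4) ln(1 − 4p/3) = −0.75 ln(1 − 0.714667) = −0.75 ln(0.285333)
  = −0.75 × (-1.254098) = 0.940574 substitutions/site.
Under a molecular clock d = 2μt, so t = d/(2μ) = 0.940574 / (2 × 0.0312) = 15.07 Myr.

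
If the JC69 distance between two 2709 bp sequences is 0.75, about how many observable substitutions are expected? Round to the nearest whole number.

1284

Invert JC69: p = (3/4)(1 − e^(−4d/3)) = 0.75 × (1 − e^(-1)) = 0.75 × (1 − 0.367879) = 0.474091.
Expected differing sites = pL ≈ 0.474091 × 2709 = 1284.312519 ≈ 1284.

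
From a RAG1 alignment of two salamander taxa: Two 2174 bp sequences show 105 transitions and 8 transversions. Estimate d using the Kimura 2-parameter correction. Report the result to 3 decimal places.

0.055

P = 105/2174 ≈ 0.048298 and Q = 8/2174 ≈ 0.00368.
Under the Kimura two-parameter model, d = −½ ln(1 − 2P − Q) − ¼ ln(1 − 2Q).
1 − 2P − Q = 0.899724, giving −½ ln(0.899724) = 0.052834.
1 − 2Q = 0.99264, giving −¼ ln(0.99264) = 0.001847.
d = 0.052834 + 0.001847 = 0.054681.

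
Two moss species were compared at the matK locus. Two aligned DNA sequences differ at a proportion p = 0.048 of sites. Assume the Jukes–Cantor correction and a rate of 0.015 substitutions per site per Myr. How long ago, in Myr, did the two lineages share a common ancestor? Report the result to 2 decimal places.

d = −(3/4) ln(1 − 4p/3) = −0.75 ln(1 − 0.064) = −0.75 ln(0.936)
  = −0.75 × (-0.066140) = 0.049605 substitutions/site.
Under a molecular clock d = 2μt, so t = d/(2μ) = 0.049605 / (2 × 0.015) = 1.65 Myr.

1.65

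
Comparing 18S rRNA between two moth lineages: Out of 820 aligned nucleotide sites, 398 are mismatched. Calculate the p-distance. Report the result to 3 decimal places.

p = 398/820 = 0.485365… ≈ 0.485 (to 3 d.p.).

0.485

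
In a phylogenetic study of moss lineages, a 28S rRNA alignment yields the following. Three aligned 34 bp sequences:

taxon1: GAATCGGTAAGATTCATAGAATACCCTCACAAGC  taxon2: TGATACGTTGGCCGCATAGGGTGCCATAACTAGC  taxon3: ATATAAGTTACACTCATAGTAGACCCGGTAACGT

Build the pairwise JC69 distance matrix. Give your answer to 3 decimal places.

d(taxon1,taxon2) = 0.665, d(taxon1,taxon3) = 0.665, d(taxon2,taxon3) = 1.025

taxon1–taxon2: 15/34 sites differ → p ≈ 0.441176, d = −0.75 ln(1 − 0.588235) = 0.665477 ≈ 0.665.
taxon1–taxon3: 15/34 sites differ → p ≈ 0.441176, d = −0.75 ln(1 − 0.588235) = 0.665477 ≈ 0.665.
taxon2–taxon3: 19/34 sites differ → p ≈ 0.558824, d = −0.75 ln(1 − 0.745099) = 1.025160 ≈ 1.025.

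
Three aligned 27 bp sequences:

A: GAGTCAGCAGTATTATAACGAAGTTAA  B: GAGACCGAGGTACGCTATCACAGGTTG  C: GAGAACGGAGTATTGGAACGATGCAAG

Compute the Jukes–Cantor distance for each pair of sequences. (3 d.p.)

d(A,B) = 0.770, d(A,C) = 0.511, d(B,C) = 0.882

A–B: 13/27 sites differ → p ≈ 0.481481, d = −0.75 ln(1 − 0.641975) = 0.770364 ≈ 0.770.
A–C: 10/27 sites differ → p ≈ 0.37037, d = −0.75 ln(1 − 0.493827) = 0.510658 ≈ 0.511.
B–C: 14/27 sites differ → p ≈ 0.518519, d = −0.75 ln(1 − 0.691359) = 0.881682 ≈ 0.882.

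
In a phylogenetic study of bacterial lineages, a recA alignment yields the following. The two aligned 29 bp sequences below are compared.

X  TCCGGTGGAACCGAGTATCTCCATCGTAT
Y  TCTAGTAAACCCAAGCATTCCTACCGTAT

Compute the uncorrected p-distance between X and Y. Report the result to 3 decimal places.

0.379

The sequences differ at 11 of 29 positions.
p = 11/29 = 0.379310… ≈ 0.379 (to 3 d.p.).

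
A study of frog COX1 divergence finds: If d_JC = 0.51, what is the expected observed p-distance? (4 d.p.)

p = (3/4)(1 − e^(−4d/3)) = 0.75 × (1 − e^(-0.68)) = 0.75 × (1 − 0.506617) = 0.370037.

0.3700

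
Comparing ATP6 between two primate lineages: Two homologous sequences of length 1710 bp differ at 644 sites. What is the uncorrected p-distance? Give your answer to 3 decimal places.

0.377

p = 644/1710 = 0.376608… ≈ 0.377 (to 3 d.p.).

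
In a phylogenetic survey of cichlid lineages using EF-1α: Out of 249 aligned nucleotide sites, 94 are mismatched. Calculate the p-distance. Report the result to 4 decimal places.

p = 94/249 = 0.377510… ≈ 0.3775 (to 4 d.p.).

0.3775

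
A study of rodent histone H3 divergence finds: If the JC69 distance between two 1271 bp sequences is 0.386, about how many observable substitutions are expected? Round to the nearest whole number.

Invert JC69: p = (3/4)(1 − e^(−4d/3)) = 0.75 × (1 − e^(-0.514667)) = 0.75 × (1 − 0.597700) = 0.301725.
Expected differing sites = pL ≈ 0.301725 × 1271 = 383.492475 ≈ 383.

383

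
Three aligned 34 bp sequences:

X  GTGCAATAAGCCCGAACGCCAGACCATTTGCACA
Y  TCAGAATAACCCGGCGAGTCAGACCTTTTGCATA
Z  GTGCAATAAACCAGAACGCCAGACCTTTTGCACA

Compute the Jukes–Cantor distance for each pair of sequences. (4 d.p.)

X–Y: 12/34 sites differ → p ≈ 0.352941, d = −0.75 ln(1 − 0.470588) = 0.476991 ≈ 0.4770.
X–Z: 3/34 sites differ → p ≈ 0.088235, d = −0.75 ln(1 − 0.117647) = 0.093872 ≈ 0.0939.
Y–Z: 11/34 sites differ → p ≈ 0.323529, d = −0.75 ln(1 − 0.431372) = 0.423397 ≈ 0.4234.

d(X,Y) = 0.4770, d(X,Z) = 0.0939, d(Y,Z) = 0.4234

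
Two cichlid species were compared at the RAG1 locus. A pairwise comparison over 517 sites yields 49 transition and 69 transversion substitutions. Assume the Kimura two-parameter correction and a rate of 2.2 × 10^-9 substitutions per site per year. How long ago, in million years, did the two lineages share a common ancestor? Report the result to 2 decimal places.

P = 49/517 ≈ 0.094778 and Q = 69/517 ≈ 0.133462.
Under the Kimura two-parameter model, d = −½ ln(1 − 2P − Q) − ¼ ln(1 − 2Q).
1 − 2P − Q = 0.676982, giving −½ ln(0.676982) = 0.195055.
1 − 2Q = 0.733076, giving −¼ ln(0.733076) = 0.077626.
d = 0.195055 + 0.077626 = 0.272681.
Under a molecular clock d = 2μt, so t = d/(2μ) = 0.272681 / (2 × 2.2 × 10^-9) = 61.97 million years.

61.97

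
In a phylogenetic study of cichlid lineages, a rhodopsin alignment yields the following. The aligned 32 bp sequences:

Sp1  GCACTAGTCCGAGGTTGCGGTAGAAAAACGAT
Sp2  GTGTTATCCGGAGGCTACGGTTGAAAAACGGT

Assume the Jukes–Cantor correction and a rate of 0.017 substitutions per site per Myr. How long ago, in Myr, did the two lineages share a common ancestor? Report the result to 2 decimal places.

11.89

The sequences differ at 10 of 32 sites (2, 3, 4, 7, 8, 10, 15, 17, 22, 31), so p = 10/32 = 0.3125.
d = −(3/4) ln(1 − 4p/3) = −0.75 ln(1 − 0.416667) = −0.75 ln(0.583333)
  = −0.75 × (-0.538997) = 0.404248 substitutions/site.
Under a molecular clock d = 2μt, so t = d/(2μ) = 0.404248 / (2 × 0.017) = 11.89 Myr.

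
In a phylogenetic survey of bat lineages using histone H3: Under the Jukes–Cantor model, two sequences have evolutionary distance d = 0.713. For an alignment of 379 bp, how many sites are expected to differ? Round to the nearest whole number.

Invert JC69: p = (3/4)(1 − e^(−4d/3)) = 0.75 × (1 − e^(-0.950667)) = 0.75 × (1 − 0.386483) = 0.460138.
Expected differing sites = pL ≈ 0.460138 × 379 = 174.392302 ≈ 174.

174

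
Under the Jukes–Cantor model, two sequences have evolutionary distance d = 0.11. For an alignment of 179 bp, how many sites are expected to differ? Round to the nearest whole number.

18

Invert JC69: p = (3/4)(1 − e^(−4d/3)) = 0.75 × (1 − e^(-0.146667)) = 0.75 × (1 − 0.863582) = 0.102314.
Expected differing sites = pL ≈ 0.102314 × 179 = 18.314206 ≈ 18.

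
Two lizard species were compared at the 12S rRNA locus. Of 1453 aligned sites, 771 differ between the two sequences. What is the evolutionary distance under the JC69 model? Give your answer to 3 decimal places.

p = 771/1453 ≈ 0.530626.
d = −(3/4) ln(1 − 4p/3) = −0.75 ln(1 − 0.707501) = −0.75 ln(0.292499)
  = −0.75 × (-1.229294) = 0.921971 substitutions/site.

0.922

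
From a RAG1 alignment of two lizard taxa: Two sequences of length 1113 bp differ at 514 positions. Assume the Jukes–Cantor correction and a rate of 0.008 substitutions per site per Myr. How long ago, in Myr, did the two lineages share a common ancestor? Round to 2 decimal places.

44.83

p = 514/1113 ≈ 0.461815.
d = −(3/4) ln(1 − 4p/3) = −0.75 ln(1 − 0.615753) = −0.75 ln(0.384247)
  = −0.75 × (-0.956470) = 0.717353 substitutions/site.
Under a molecular clock d = 2μt, so t = d/(2μ) = 0.717353 / (2 × 0.008) = 44.83 Myr.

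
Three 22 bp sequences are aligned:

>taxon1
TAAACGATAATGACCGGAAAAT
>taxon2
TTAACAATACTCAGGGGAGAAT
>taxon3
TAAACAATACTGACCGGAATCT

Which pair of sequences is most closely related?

taxon1–taxon2: 7/22 differ, p = 0.318, d = 0.414.
taxon1–taxon3: 4/22 differ, p = 0.182, d = 0.208.
taxon2–taxon3: 7/22 differ, p = 0.318, d = 0.414.
The smallest distance is between taxon1 and taxon3.

taxon1 and taxon3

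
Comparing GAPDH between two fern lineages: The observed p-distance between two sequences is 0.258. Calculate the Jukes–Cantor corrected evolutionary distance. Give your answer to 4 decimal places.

d = −(3/4) ln(1 − 4p/3) = −0.75 ln(1 − 0.344) = −0.75 ln(0.656)
  = −0.75 × (-0.421594) = 0.316196 substitutions/site.

0.3162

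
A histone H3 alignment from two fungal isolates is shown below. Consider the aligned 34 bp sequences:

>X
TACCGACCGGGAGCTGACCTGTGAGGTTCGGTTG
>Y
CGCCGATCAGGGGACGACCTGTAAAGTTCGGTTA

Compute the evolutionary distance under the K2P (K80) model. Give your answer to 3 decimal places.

0.424

Of 34 sites, 9 differences are transitions and 1 are transversions, so P = 9/34 ≈ 0.264706 and Q = 1/34 ≈ 0.029412.
Under the Kimura two-parameter model, d = −½ ln(1 − 2P − Q) − ¼ ln(1 − 2Q).
1 − 2P − Q = 0.441176, giving −½ ln(0.441176) = 0.409156.
1 − 2Q = 0.941176, giving −¼ ln(0.941176) = 0.015156.
d = 0.409156 + 0.015156 = 0.424312.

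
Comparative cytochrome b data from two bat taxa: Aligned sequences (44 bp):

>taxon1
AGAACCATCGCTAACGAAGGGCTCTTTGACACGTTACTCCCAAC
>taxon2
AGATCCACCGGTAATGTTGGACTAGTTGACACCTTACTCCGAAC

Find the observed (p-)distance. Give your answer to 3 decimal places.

0.250

The sequences differ at 11 of 44 positions.
p = 11/44 = 0.250.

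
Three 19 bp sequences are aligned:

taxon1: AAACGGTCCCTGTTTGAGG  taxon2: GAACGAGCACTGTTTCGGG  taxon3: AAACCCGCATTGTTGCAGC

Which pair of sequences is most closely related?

taxon1–taxon2: 6/19 differ, p = 0.316, d = 0.410.
taxon1–taxon3: 8/19 differ, p = 0.421, d = 0.618.
taxon2–taxon3: 7/19 differ, p = 0.368, d = 0.507.
The smallest distance is between taxon1 and taxon2.

taxon1 and taxon2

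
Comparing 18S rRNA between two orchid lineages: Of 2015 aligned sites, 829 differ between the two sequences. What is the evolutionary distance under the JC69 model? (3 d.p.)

p = 829/2015 ≈ 0.411414.
d = −(3/4) ln(1 − 4p/3) = −0.75 ln(1 − 0.548552) = −0.75 ln(0.451448)
  = −0.75 × (-0.795295) = 0.596471 substitutions/site.

0.596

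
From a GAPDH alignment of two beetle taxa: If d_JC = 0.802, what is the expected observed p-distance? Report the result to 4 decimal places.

0.4926

p = (3/4)(1 − e^(−4d/3)) = 0.75 × (1 − e^(-1.069333)) = 0.75 × (1 − 0.343237) = 0.492572.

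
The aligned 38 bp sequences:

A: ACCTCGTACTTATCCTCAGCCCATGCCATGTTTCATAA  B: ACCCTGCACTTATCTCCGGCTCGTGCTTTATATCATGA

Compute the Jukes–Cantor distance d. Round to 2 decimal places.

0.46

The sequences differ at 13 of 38 sites, so p = 13/38 ≈ 0.342105.
d = −(3/4) ln(1 − 4p/3) = −0.75 ln(1 − 0.45614) = −0.75 ln(0.54386)
  = −0.75 × (-0.609063) = 0.456797 substitutions/site.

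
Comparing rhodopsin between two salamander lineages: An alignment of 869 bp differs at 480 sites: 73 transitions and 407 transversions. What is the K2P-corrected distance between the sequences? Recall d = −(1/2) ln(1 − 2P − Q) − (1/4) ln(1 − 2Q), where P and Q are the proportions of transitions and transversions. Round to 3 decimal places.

P = 73/869 ≈ 0.084005 and Q = 407/869 ≈ 0.468354.
Under the Kimura two-parameter model, d = −½ ln(1 − 2P − Q) − ¼ ln(1 − 2Q).
1 − 2P − Q = 0.363636, giving −½ ln(0.363636) = 0.505801.
1 − 2Q = 0.063292, giving −¼ ln(0.063292) = 0.689999.
d = 0.505801 + 0.689999 = 1.195800.

1.196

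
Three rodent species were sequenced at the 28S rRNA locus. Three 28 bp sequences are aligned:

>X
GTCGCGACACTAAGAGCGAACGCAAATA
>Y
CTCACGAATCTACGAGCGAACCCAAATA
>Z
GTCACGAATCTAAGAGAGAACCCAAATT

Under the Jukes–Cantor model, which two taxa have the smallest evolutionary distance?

X–Y: 6/28 differ, p = 0.214, d = 0.252.
X–Z: 6/28 differ, p = 0.214, d = 0.252.
Y–Z: 4/28 differ, p = 0.143, d = 0.158.
The smallest distance is between Y and Z.

Y and Z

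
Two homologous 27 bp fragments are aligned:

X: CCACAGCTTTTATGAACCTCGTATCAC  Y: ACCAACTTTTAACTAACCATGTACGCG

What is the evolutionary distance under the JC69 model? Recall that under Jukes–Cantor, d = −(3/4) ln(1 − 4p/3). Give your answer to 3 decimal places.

The sequences differ at 14 of 27 sites, so p = 14/27 ≈ 0.518519.
d = −(3/4) ln(1 − 4p/3) = −0.75 ln(1 − 0.691359) = −0.75 ln(0.308641)
  = −0.75 × (-1.175576) = 0.881682 substitutions/site.

0.882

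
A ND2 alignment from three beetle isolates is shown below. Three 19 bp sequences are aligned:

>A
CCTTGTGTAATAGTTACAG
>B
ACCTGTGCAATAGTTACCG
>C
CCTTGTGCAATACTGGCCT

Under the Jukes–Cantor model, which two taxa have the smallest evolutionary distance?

A–B: 4/19 differ, p = 0.211, d = 0.247.
A–C: 6/19 differ, p = 0.316, d = 0.410.
B–C: 6/19 differ, p = 0.316, d = 0.410.
The smallest distance is between A and B.

A and B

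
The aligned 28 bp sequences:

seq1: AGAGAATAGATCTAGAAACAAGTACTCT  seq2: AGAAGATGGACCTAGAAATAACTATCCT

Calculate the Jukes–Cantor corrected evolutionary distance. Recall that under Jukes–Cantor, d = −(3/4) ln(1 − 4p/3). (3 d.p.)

0.360

The sequences differ at 8 of 28 sites (4, 5, 8, 11, 19, 22, 25, 26), so p = 8/28 ≈ 0.285714.
d = −(3/4) ln(1 − 4p/3) = −0.75 ln(1 − 0.380952) = −0.75 ln(0.619048)
  = −0.75 × (-0.479572) = 0.359679 substitutions/site.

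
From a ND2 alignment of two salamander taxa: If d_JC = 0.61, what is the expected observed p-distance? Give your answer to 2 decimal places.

0.42

p = (3/4)(1 − e^(−4d/3)) = 0.75 × (1 − e^(-0.813333)) = 0.75 × (1 − 0.443378) = 0.417467.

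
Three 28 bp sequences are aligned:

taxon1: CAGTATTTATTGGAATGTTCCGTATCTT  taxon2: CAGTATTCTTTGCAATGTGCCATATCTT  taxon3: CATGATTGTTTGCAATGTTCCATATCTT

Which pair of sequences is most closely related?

taxon1–taxon2: 5/28 differ, p = 0.179, d = 0.204.
taxon1–taxon3: 6/28 differ, p = 0.214, d = 0.252.
taxon2–taxon3: 4/28 differ, p = 0.143, d = 0.158.
The smallest distance is between taxon2 and taxon3.

taxon2 and taxon3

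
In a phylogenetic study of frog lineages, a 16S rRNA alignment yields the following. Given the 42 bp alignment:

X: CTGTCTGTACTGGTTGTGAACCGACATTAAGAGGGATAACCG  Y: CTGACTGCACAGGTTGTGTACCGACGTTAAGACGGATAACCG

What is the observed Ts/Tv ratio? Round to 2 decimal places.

Transitions are A↔G and C↔T; transversions are all other mismatches.
Transitions: 2. Transversions: 4.
R = 2/4 = 0.50.

0.50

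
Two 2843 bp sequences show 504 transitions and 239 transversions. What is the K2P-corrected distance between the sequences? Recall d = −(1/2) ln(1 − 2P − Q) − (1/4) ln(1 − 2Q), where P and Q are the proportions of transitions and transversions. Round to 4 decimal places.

P = 504/2843 ≈ 0.177278 and Q = 239/2843 ≈ 0.084066.
Under the Kimura two-parameter model, d = −½ ln(1 − 2P − Q) − ¼ ln(1 − 2Q).
1 − 2P − Q = 0.561378, giving −½ ln(0.561378) = 0.288680.
1 − 2Q = 0.831868, giving −¼ ln(0.831868) = 0.046020.
d = 0.288680 + 0.046020 = 0.334700.

0.3347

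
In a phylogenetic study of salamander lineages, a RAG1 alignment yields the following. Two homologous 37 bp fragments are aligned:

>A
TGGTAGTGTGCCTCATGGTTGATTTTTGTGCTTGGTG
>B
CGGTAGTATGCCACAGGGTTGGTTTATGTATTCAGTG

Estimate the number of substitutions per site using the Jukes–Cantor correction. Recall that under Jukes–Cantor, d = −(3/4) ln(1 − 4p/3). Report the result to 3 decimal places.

0.335

The sequences differ at 10 of 37 sites (1, 8, 13, 16, 22, 26, 30, 31, 33, 34), so p = 10/37 ≈ 0.27027.
d = −(3/4) ln(1 − 4p/3) = −0.75 ln(1 − 0.36036) = −0.75 ln(0.63964)
  = −0.75 × (-0.446850) = 0.335138 substitutions/site.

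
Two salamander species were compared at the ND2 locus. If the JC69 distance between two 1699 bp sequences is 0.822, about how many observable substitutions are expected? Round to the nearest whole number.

848

Invert JC69: p = (3/4)(1 − e^(−4d/3)) = 0.75 × (1 − e^(-1.096)) = 0.75 × (1 − 0.334205) = 0.499346.
Expected differing sites = pL ≈ 0.499346 × 1699 = 848.388854 ≈ 848.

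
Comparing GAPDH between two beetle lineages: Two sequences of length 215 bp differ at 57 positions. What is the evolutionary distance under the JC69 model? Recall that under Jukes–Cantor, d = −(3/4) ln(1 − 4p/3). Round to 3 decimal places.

p = 57/215 ≈ 0.265116.
d = −(3/4) ln(1 − 4p/3) = −0.75 ln(1 − 0.353488) = −0.75 ln(0.646512)
  = −0.75 × (-0.436164) = 0.327123 substitutions/site.

0.327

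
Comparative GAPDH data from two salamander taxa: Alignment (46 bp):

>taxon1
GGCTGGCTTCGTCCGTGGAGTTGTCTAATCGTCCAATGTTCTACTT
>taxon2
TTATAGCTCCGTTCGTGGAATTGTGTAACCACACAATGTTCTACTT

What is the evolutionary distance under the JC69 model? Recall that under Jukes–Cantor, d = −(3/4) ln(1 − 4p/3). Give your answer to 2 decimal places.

0.32

The sequences differ at 12 of 46 sites, so p = 12/46 ≈ 0.26087.
d = −(3/4) ln(1 − 4p/3) = −0.75 ln(1 − 0.347827) = −0.75 ln(0.652173)
  = −0.75 × (-0.427445) = 0.320584 substitutions/site.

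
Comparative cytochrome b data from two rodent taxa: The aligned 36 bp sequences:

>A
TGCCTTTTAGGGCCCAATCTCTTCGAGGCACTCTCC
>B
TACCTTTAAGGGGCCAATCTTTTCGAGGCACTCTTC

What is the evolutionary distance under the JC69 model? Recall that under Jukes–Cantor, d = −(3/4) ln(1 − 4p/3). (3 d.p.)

The sequences differ at 5 of 36 sites (2, 8, 13, 21, 35), so p = 5/36 ≈ 0.138889.
d = −(3/4) ln(1 − 4p/3) = −0.75 ln(1 − 0.185185) = −0.75 ln(0.814815)
  = −0.75 × (-0.204794) = 0.153596 substitutions/site.

0.154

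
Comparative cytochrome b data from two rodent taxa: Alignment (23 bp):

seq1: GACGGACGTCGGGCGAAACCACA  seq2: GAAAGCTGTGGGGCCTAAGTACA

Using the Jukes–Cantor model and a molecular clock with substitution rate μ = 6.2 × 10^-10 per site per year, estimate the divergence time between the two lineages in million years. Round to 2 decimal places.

446.13

The sequences differ at 9 of 23 sites (3, 4, 6, 7, 10, 15, 16, 19, 20), so p = 9/23 ≈ 0.391304.
d = −(3/4) ln(1 − 4p/3) = −0.75 ln(1 − 0.521739) = −0.75 ln(0.478261)
  = −0.75 × (-0.737599) = 0.553199 substitutions/site.
Under a molecular clock d = 2μt, so t = d/(2μ) = 0.553199 / (2 × 6.2 × 10^-10) = 446.13 million years.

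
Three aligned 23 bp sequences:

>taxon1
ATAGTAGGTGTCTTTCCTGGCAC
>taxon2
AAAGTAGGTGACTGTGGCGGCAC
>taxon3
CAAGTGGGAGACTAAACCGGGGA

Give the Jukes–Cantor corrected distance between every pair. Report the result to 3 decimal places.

taxon1–taxon2: 6/23 sites differ → p ≈ 0.26087, d = −0.75 ln(1 − 0.347827) = 0.320584 ≈ 0.321.
taxon1–taxon3: 12/23 sites differ → p ≈ 0.521739, d = −0.75 ln(1 − 0.695652) = 0.892188 ≈ 0.892.
taxon2–taxon3: 10/23 sites differ → p ≈ 0.434783, d = −0.75 ln(1 − 0.579711) = 0.650110 ≈ 0.650.

d(taxon1,taxon2) = 0.321, d(taxon1,taxon3) = 0.892, d(taxon2,taxon3) = 0.650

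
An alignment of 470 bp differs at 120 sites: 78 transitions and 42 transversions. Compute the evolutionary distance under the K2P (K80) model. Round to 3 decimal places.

0.323

P = 78/470 ≈ 0.165957 and Q = 42/470 ≈ 0.089362.
Under the Kimura two-parameter model, d = −½ ln(1 − 2P − Q) − ¼ ln(1 − 2Q).
1 − 2P − Q = 0.578724, giving −½ ln(0.578724) = 0.273465.
1 − 2Q = 0.821276, giving −¼ ln(0.821276) = 0.049224.
d = 0.273465 + 0.049224 = 0.322689.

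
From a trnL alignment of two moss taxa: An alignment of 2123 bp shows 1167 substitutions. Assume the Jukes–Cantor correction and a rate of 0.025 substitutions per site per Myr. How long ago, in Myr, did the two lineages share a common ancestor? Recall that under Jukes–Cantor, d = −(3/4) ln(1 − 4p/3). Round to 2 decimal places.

19.80

p = 1167/2123 ≈ 0.549694.
d = −(3/4) ln(1 − 4p/3) = −0.75 ln(1 − 0.732925) = −0.75 ln(0.267075)
  = −0.75 × (-1.320226) = 0.990170 substitutions/site.
Under a molecular clock d = 2μt, so t = d/(2μ) = 0.990170 / (2 × 0.025) = 19.80 Myr.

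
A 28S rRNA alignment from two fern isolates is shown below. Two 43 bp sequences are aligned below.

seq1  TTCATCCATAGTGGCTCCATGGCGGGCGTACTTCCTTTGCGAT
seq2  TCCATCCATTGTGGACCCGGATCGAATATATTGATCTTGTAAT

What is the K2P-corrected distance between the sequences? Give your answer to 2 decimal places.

Of 43 sites, 13 differences are transitions and 6 are transversions, so P = 13/43 ≈ 0.302326 and Q = 6/43 ≈ 0.139535.
Under the Kimura two-parameter model, d = −½ ln(1 − 2P − Q) − ¼ ln(1 − 2Q).
1 − 2P − Q = 0.255813, giving −½ ln(0.255813) = 0.681654.
1 − 2Q = 0.72093, giving −¼ ln(0.72093) = 0.081803.
d = 0.681654 + 0.081803 = 0.763457.

0.76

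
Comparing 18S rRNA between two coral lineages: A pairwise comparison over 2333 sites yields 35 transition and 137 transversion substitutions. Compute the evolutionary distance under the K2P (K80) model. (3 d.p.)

0.078

P = 35/2333 ≈ 0.015002 and Q = 137/2333 ≈ 0.058723.
Under the Kimura two-parameter model, d = −½ ln(1 − 2P − Q) − ¼ ln(1 − 2Q).
1 − 2P − Q = 0.911273, giving −½ ln(0.911273) = 0.046456.
1 − 2Q = 0.882554, giving −¼ ln(0.882554) = 0.031234.
d = 0.046456 + 0.031234 = 0.077690.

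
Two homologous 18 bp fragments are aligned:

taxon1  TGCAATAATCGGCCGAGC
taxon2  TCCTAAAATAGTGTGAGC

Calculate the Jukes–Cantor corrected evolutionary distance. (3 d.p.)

The sequences differ at 7 of 18 sites (2, 4, 6, 10, 12, 13, 14), so p = 7/18 ≈ 0.388889.
d = −(3/4) ln(1 − 4p/3) = −0.75 ln(1 − 0.518519) = −0.75 ln(0.481481)
  = −0.75 × (-0.730889) = 0.548167 substitutions/site.

0.548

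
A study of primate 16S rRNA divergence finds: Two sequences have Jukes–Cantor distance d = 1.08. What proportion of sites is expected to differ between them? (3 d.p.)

0.572

p = (3/4)(1 − e^(−4d/3)) = 0.75 × (1 − e^(-1.44)) = 0.75 × (1 − 0.236928) = 0.572304.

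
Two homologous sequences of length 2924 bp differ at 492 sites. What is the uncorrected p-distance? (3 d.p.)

0.168

p = 492/2924 = 0.168262… ≈ 0.168 (to 3 d.p.).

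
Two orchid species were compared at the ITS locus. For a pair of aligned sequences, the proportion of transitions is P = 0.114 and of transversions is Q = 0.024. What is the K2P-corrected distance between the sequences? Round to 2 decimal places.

Under the Kimura two-parameter model, d = −½ ln(1 − 2P − Q) − ¼ ln(1 − 2Q).
1 − 2P − Q = 0.748, giving −½ ln(0.748) = 0.145176.
1 − 2Q = 0.952, giving −¼ ln(0.952) = 0.012298.
d = 0.145176 + 0.012298 = 0.157474.

0.16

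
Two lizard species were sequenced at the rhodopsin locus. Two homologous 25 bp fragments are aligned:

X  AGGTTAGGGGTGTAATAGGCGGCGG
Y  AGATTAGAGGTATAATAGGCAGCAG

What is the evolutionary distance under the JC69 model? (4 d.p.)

0.2326

The sequences differ at 5 of 25 sites (3, 8, 12, 21, 24), so p = 5/25 = 0.2.
d = −(3/4) ln(1 − 4p/3) = −0.75 ln(1 − 0.266667) = −0.75 ln(0.733333)
  = −0.75 × (-0.310155) = 0.232616 substitutions/site.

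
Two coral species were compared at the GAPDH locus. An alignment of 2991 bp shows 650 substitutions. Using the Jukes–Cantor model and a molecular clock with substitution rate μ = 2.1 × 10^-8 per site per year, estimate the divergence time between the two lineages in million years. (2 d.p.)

6.11

p = 650/2991 ≈ 0.217319.
d = −(3/4) ln(1 − 4p/3) = −0.75 ln(1 − 0.289759) = −0.75 ln(0.710241)
  = −0.75 × (-0.342151) = 0.256613 substitutions/site.
Under a molecular clock d = 2μt, so t = d/(2μ) = 0.256613 / (2 × 2.1 × 10^-8) = 6.11 million years.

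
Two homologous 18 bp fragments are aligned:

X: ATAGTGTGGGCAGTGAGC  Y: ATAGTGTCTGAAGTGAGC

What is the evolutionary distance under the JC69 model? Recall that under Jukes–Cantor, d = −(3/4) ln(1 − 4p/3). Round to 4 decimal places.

0.1885

The sequences differ at 3 of 18 sites (8, 9, 11), so p = 3/18 ≈ 0.166667.
d = −(3/4) ln(1 − 4p/3) = −0.75 ln(1 − 0.222223) = −0.75 ln(0.777777)
  = −0.75 × (-0.251315) = 0.188486 substitutions/site.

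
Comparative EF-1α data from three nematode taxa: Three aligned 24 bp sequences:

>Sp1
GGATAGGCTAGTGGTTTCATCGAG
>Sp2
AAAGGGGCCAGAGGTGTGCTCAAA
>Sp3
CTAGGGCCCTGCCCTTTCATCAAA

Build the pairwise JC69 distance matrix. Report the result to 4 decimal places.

Sp1–Sp2: 11/24 sites differ → p ≈ 0.458333, d = −0.75 ln(1 − 0.611111) = 0.708346 ≈ 0.7083.
Sp1–Sp3: 12/24 sites differ → p = 0.5, d = −0.75 ln(1 − 0.666667) = 0.823960 ≈ 0.8240.
Sp2–Sp3: 10/24 sites differ → p ≈ 0.416667, d = −0.75 ln(1 − 0.555556) = 0.608198 ≈ 0.6082.

d(Sp1,Sp2) = 0.7083, d(Sp1,Sp3) = 0.8240, d(Sp2,Sp3) = 0.6082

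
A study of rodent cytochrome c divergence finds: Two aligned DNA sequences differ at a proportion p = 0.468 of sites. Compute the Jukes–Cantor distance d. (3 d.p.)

d = −(3/4) ln(1 − 4p/3) = −0.75 ln(1 − 0.624) = −0.75 ln(0.376)
  = −0.75 × (-0.978166) = 0.733625 substitutions/site.

0.734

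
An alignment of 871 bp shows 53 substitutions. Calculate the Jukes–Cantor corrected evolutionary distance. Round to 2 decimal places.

p = 53/871 ≈ 0.06085.
d = −(3/4) ln(1 − 4p/3) = −0.75 ln(1 − 0.081133) = −0.75 ln(0.918867)
  = −0.75 × (-0.084614) = 0.063461 substitutions/site.

0.06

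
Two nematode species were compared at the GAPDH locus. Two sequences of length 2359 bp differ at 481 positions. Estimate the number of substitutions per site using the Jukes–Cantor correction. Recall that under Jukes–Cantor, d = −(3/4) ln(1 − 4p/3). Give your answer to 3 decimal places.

0.238

p = 481/2359 ≈ 0.2039.
d = −(3/4) ln(1 − 4p/3) = −0.75 ln(1 − 0.271867) = −0.75 ln(0.728133)
  = −0.75 × (-0.317272) = 0.237954 substitutions/site.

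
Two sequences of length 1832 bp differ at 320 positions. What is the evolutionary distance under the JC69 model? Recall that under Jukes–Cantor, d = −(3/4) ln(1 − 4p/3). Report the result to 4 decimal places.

0.1989

p = 320/1832 ≈ 0.174672.
d = −(3/4) ln(1 − 4p/3) = −0.75 ln(1 − 0.232896) = −0.75 ln(0.767104)
  = −0.75 × (-0.265133) = 0.198850 substitutions/site.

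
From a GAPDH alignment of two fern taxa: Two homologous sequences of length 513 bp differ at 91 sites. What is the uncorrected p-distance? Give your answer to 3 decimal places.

p = 91/513 = 0.177387… ≈ 0.177 (to 3 d.p.).

0.177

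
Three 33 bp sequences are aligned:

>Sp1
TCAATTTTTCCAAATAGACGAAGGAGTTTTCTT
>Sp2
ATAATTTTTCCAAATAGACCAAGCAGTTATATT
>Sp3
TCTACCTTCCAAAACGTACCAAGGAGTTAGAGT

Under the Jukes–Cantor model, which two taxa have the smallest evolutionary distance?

Sp1–Sp2: 6/33 differ, p = 0.182, d = 0.208.
Sp1–Sp3: 13/33 differ, p = 0.394, d = 0.559.
Sp2–Sp3: 13/33 differ, p = 0.394, d = 0.559.
The smallest distance is between Sp1 and Sp2.

Sp1 and Sp2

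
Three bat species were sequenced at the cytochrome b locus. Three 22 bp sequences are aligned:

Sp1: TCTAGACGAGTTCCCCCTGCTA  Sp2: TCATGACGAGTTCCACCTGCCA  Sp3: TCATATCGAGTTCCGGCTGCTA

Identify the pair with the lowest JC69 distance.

Sp1 and Sp2

Sp1–Sp2: 4/22 differ, p = 0.182, d = 0.208.
Sp1–Sp3: 6/22 differ, p = 0.273, d = 0.339.
Sp2–Sp3: 5/22 differ, p = 0.227, d = 0.271.
The smallest distance is between Sp1 and Sp2.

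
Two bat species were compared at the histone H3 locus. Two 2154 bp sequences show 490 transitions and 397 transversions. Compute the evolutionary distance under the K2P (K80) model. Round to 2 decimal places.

0.62

P = 490/2154 ≈ 0.227484 and Q = 397/2154 ≈ 0.184308.
Under the Kimura two-parameter model, d = −½ ln(1 − 2P − Q) − ¼ ln(1 − 2Q).
1 − 2P − Q = 0.360724, giving −½ ln(0.360724) = 0.509821.
1 − 2Q = 0.631384, giving −¼ ln(0.631384) = 0.114960.
d = 0.509821 + 0.114960 = 0.624781.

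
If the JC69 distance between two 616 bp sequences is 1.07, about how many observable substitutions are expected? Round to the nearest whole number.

351

Invert JC69: p = (3/4)(1 − e^(−4d/3)) = 0.75 × (1 − e^(-1.426667)) = 0.75 × (1 − 0.240108) = 0.569919.
Expected differing sites = pL ≈ 0.569919 × 616 = 351.070104 ≈ 351.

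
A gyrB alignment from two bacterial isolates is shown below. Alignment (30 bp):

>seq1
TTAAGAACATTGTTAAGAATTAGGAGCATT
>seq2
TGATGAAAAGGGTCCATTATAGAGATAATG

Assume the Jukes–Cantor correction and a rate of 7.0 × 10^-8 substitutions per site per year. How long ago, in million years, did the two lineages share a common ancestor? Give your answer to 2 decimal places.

5.89

The sequences differ at 15 of 30 sites, so p = 15/30 = 0.5.
d = −(3/4) ln(1 − 4p/3) = −0.75 ln(1 − 0.666667) = −0.75 ln(0.333333)
  = −0.75 × (-1.098613) = 0.823960 substitutions/site.
Under a molecular clock d = 2μt, so t = d/(2μ) = 0.823960 / (2 × 7.0 × 10^-8) = 5.89 million years.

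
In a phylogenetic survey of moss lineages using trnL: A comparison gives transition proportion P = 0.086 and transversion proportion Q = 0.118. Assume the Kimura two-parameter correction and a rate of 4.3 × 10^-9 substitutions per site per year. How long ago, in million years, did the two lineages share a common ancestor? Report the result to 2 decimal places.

Under the Kimura two-parameter model, d = −½ ln(1 − 2P − Q) − ¼ ln(1 − 2Q).
1 − 2P − Q = 0.71, giving −½ ln(0.71) = 0.171245.
1 − 2Q = 0.764, giving −¼ ln(0.764) = 0.067297.
d = 0.171245 + 0.067297 = 0.238542.
Under a molecular clock d = 2μt, so t = d/(2μ) = 0.238542 / (2 × 4.3 × 10^-9) = 27.74 million years.

27.74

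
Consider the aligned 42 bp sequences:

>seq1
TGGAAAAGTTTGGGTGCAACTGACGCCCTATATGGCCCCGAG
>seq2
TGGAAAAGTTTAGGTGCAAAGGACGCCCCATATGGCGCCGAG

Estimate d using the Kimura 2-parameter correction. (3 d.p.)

Of 42 sites, 2 differences are transitions and 3 are transversions, so P = 2/42 ≈ 0.047619 and Q = 3/42 ≈ 0.071429.
Under the Kimura two-parameter model, d = −½ ln(1 − 2P − Q) − ¼ ln(1 − 2Q).
1 − 2P − Q = 0.833333, giving −½ ln(0.833333) = 0.091161.
1 − 2Q = 0.857142, giving −¼ ln(0.857142) = 0.038538.
d = 0.091161 + 0.038538 = 0.129699.

0.130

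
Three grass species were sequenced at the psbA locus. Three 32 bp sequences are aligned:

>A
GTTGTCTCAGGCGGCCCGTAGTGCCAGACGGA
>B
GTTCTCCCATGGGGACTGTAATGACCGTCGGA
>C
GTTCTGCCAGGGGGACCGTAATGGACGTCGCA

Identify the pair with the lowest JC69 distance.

B and C

A–B: 10/32 differ, p = 0.313, d = 0.404.
A–C: 11/32 differ, p = 0.344, d = 0.460.
B–C: 6/32 differ, p = 0.188, d = 0.216.
The smallest distance is between B and C.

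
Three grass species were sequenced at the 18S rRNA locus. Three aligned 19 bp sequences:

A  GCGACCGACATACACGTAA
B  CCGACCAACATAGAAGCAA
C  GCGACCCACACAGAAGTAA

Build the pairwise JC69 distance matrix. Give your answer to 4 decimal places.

A–B: 5/19 sites differ → p ≈ 0.263158, d = −0.75 ln(1 − 0.350877) = 0.324100 ≈ 0.3241.
A–C: 4/19 sites differ → p ≈ 0.210526, d = −0.75 ln(1 − 0.280701) = 0.247109 ≈ 0.2471.
B–C: 4/19 sites differ → p ≈ 0.210526, d = −0.75 ln(1 − 0.280701) = 0.247109 ≈ 0.2471.

d(A,B) = 0.3241, d(A,C) = 0.2471, d(B,C) = 0.2471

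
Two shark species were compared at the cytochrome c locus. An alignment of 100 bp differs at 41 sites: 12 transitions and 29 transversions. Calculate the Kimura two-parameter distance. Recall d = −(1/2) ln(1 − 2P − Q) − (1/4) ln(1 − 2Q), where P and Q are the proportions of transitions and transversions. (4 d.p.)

P = 12/100 = 0.12 and Q = 29/100 = 0.29.
Under the Kimura two-parameter model, d = −½ ln(1 − 2P − Q) − ¼ ln(1 − 2Q).
1 − 2P − Q = 0.47, giving −½ ln(0.47) = 0.377511.
1 − 2Q = 0.42, giving −¼ ln(0.42) = 0.216875.
d = 0.377511 + 0.216875 = 0.594386.

0.5944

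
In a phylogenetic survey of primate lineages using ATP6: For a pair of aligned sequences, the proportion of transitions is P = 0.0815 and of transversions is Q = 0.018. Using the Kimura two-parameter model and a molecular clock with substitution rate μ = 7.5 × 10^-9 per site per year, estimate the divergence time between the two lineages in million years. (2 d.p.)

7.27

Under the Kimura two-parameter model, d = −½ ln(1 − 2P − Q) − ¼ ln(1 − 2Q).
1 − 2P − Q = 0.819, giving −½ ln(0.819) = 0.099836.
1 − 2Q = 0.964, giving −¼ ln(0.964) = 0.009166.
d = 0.099836 + 0.009166 = 0.109002.
Under a molecular clock d = 2μt, so t = d/(2μ) = 0.109002 / (2 × 7.5 × 10^-9) = 7.27 million years.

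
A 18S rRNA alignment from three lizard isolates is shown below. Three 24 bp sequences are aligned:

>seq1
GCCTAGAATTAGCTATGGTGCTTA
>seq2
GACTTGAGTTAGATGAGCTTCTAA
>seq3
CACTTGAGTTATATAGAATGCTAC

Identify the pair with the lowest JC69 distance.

seq2 and seq3

seq1–seq2: 9/24 differ, p = 0.375, d = 0.520.
seq1–seq3: 11/24 differ, p = 0.458, d = 0.708.
seq2–seq3: 8/24 differ, p = 0.333, d = 0.441.
The smallest distance is between seq2 and seq3.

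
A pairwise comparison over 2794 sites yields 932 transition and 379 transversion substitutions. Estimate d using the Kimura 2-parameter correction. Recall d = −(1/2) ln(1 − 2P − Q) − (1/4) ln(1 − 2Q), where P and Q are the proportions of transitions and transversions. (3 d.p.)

P = 932/2794 ≈ 0.333572 and Q = 379/2794 ≈ 0.135648.
Under the Kimura two-parameter model, d = −½ ln(1 − 2P − Q) − ¼ ln(1 − 2Q).
1 − 2P − Q = 0.197208, giving −½ ln(0.197208) = 0.811748.
1 − 2Q = 0.728704, giving −¼ ln(0.728704) = 0.079122.
d = 0.811748 + 0.079122 = 0.890870.

0.891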